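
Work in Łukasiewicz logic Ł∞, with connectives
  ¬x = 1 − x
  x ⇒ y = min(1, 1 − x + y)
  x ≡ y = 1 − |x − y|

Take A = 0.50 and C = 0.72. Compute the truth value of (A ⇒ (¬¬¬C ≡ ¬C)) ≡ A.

¬C = 1 − 0.72 = 0.28
¬¬C = 1 − 0.28 = 0.72
¬¬¬C = 1 − 0.72 = 0.28
¬¬¬C ≡ ¬C = 1 − |0.28 − 0.28| = 1 − 0.00 = 1.00
A ⇒ (¬¬¬C ≡ ¬C) = min(1, 1 − 0.50 + 1.00) = min(1, 1.50) = 1.00
(A ⇒ (¬¬¬C ≡ ¬C)) ≡ A = 1 − |1.00 − 0.50| = 1 − 0.50 = 0.50

0.50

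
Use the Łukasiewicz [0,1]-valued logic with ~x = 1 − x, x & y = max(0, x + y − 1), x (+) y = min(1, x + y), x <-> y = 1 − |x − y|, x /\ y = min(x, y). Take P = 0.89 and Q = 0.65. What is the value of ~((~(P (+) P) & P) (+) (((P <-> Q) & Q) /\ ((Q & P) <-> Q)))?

P (+) P = min(1, 0.89 + 0.89) = min(1, 1.78) = 1.00
~(P (+) P) = 1 − 1.00 = 0.00
~(P (+) P) & P = max(0, 0.00 + 0.89 − 1) = max(0, -0.11) = 0.00
P <-> Q = 1 − |0.89 − 0.65| = 1 − 0.24 = 0.76
(P <-> Q) & Q = max(0, 0.76 + 0.65 − 1) = max(0, 0.41) = 0.41
Q & P = max(0, 0.65 + 0.89 − 1) = max(0, 0.54) = 0.54
(Q & P) <-> Q = 1 − |0.54 − 0.65| = 1 − 0.11 = 0.89
((P <-> Q) & Q) /\ ((Q & P) <-> Q) = min(0.41, 0.89) = 0.41
(~(P (+) P) & P) (+) (((P <-> Q) & Q) /\ ((Q & P) <-> Q)) = min(1, 0.00 + 0.41) = min(1, 0.41) = 0.41
~((~(P (+) P) & P) (+) (((P <-> Q) & Q) /\ ((Q & P) <-> Q))) = 1 − 0.41 = 0.59

0.59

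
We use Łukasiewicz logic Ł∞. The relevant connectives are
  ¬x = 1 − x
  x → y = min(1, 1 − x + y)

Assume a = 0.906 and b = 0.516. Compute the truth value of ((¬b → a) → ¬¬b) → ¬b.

¬b = 1 − 0.516 = 0.484
¬b → a = min(1, 1 − 0.484 + 0.906) = min(1, 1.422) = 1.000
¬¬b = 1 − 0.484 = 0.516
(¬b → a) → ¬¬b = min(1, 1 − 1.000 + 0.516) = min(1, 0.516) = 0.516
((¬b → a) → ¬¬b) → ¬b = min(1, 1 − 0.516 + 0.484) = min(1, 0.968) = 0.968

0.968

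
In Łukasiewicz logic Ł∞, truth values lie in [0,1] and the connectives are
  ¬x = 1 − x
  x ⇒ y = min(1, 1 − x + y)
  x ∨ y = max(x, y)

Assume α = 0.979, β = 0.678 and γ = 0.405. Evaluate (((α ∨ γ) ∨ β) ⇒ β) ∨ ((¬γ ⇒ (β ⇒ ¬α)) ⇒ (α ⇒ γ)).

α ∨ γ = max(0.979, 0.405) = 0.979
(α ∨ γ) ∨ β = max(0.979, 0.678) = 0.979
((α ∨ γ) ∨ β) ⇒ β = min(1, 1 − 0.979 + 0.678) = min(1, 0.699) = 0.699
¬γ = 1 − 0.405 = 0.595
¬α = 1 − 0.979 = 0.021
β ⇒ ¬α = min(1, 1 − 0.678 + 0.021) = min(1, 0.343) = 0.343
¬γ ⇒ (β ⇒ ¬α) = min(1, 1 − 0.595 + 0.343) = min(1, 0.748) = 0.748
α ⇒ γ = min(1, 1 − 0.979 + 0.405) = min(1, 0.426) = 0.426
(¬γ ⇒ (β ⇒ ¬α)) ⇒ (α ⇒ γ) = min(1, 1 − 0.748 + 0.426) = min(1, 0.678) = 0.678
(((α ∨ γ) ∨ β) ⇒ β) ∨ ((¬γ ⇒ (β ⇒ ¬α)) ⇒ (α ⇒ γ)) = max(0.699, 0.678) = 0.699

0.699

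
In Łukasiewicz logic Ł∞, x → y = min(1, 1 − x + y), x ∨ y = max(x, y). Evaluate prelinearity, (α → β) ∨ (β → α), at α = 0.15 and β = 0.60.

α → β = min(1, 1 − 0.15 + 0.60) = min(1, 1.45) = 1.00
β → α = min(1, 1 − 0.60 + 0.15) = min(1, 0.55) = 0.55
(α → β) ∨ (β → α) = max(1.00, 0.55) = 1.00
(As expected: a Ł∞-tautology — holds in every MV-chain.)

1.00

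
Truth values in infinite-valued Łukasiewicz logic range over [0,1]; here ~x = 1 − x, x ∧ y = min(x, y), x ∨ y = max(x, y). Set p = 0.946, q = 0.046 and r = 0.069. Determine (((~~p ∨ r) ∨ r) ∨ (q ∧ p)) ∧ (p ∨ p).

~p = 1 − 0.946 = 0.054
~~p = 1 − 0.054 = 0.946
~~p ∨ r = max(0.946, 0.069) = 0.946
(~~p ∨ r) ∨ r = max(0.946, 0.069) = 0.946
q ∧ p = min(0.046, 0.946) = 0.046
((~~p ∨ r) ∨ r) ∨ (q ∧ p) = max(0.946, 0.046) = 0.946
p ∨ p = max(0.946, 0.946) = 0.946
(((~~p ∨ r) ∨ r) ∨ (q ∧ p)) ∧ (p ∨ p) = min(0.946, 0.946) = 0.946

0.946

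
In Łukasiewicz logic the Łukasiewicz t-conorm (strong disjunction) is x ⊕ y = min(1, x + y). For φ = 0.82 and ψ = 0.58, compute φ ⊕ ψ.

φ ⊕ ψ = min(1, 0.82 + 0.58) = min(1, 1.40) = 1.00
For comparison, the Gödel t-conorm max(x, y) would give 0.82.

1.00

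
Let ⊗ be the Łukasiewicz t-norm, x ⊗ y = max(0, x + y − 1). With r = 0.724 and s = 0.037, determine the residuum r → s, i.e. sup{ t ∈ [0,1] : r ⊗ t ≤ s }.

0.313

The residuum of the Łukasiewicz t-norm gives the supremum: min(1, 1 − 0.724 + 0.037).
1 − 0.724 + 0.037 = 0.313, so t = min(1, 0.313) = 0.313.
Check: 0.724 ⊗ 0.313 = max(0, 0.037) = 0.037 ≤ 0.037.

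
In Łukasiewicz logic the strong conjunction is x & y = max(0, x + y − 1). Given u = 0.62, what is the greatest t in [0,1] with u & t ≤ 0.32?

0.70

The residuum of the Łukasiewicz t-norm gives the supremum: min(1, 1 − 0.62 + 0.32).
1 − 0.62 + 0.32 = 0.70, so t = min(1, 0.70) = 0.70.
Check: 0.62 & 0.70 = max(0, 0.32) = 0.32 ≤ 0.32.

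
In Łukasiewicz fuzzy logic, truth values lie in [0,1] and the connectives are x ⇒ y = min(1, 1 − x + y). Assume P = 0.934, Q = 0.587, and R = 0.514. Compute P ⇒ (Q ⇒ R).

Q ⇒ R = min(1, 1 − 0.587 + 0.514) = min(1, 0.927) = 0.927
P ⇒ (Q ⇒ R) = min(1, 1 − 0.934 + 0.927) = min(1, 0.993) = 0.993

0.993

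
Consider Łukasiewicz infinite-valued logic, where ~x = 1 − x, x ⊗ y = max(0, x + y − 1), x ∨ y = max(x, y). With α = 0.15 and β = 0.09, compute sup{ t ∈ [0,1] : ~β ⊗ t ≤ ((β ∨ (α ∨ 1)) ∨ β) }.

1.00

~β = 1 − 0.09 = 0.91
So the left factor is ~β = 0.91.
α ∨ 1 = max(0.15, 1.00) = 1.00
β ∨ (α ∨ 1) = max(0.09, 1.00) = 1.00
(β ∨ (α ∨ 1)) ∨ β = max(1.00, 0.09) = 1.00
So the right-hand bound is (β ∨ (α ∨ 1)) ∨ β = 1.00.
The residuum of the Łukasiewicz t-norm gives the supremum: min(1, 1 − 0.91 + 1.00).
1 − 0.91 + 1.00 = 1.09, so t = min(1, 1.09) = 1.00.
Check: 0.91 ⊗ 1.00 = max(0, 0.91) = 0.91 ≤ 1.00.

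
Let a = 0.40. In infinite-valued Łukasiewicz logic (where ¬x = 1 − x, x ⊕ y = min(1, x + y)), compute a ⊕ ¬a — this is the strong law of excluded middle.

1.00

¬a = 1 − 0.40 = 0.60
a ⊕ ¬a = min(1, 0.40 + 0.60) = min(1, 1.00) = 1.00
(As expected: always 1 in Ł∞ since a ⊕ (1−a) = 1.)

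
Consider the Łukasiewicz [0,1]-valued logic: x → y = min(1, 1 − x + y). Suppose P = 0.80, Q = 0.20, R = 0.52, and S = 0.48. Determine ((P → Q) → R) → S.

P → Q = min(1, 1 − 0.80 + 0.20) = min(1, 0.40) = 0.40
(P → Q) → R = min(1, 1 − 0.40 + 0.52) = min(1, 1.12) = 1.00
((P → Q) → R) → S = min(1, 1 − 1.00 + 0.48) = min(1, 0.48) = 0.48

0.48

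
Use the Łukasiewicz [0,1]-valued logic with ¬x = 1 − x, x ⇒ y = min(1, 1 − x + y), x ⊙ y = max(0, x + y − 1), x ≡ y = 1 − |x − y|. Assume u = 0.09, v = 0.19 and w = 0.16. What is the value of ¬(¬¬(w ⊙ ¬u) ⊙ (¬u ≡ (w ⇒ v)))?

1.00

¬u = 1 − 0.09 = 0.91
w ⊙ ¬u = max(0, 0.16 + 0.91 − 1) = max(0, 0.07) = 0.07
¬(w ⊙ ¬u) = 1 − 0.07 = 0.93
¬¬(w ⊙ ¬u) = 1 − 0.93 = 0.07
w ⇒ v = min(1, 1 − 0.16 + 0.19) = min(1, 1.03) = 1.00
¬u ≡ (w ⇒ v) = 1 − |0.91 − 1.00| = 1 − 0.09 = 0.91
¬¬(w ⊙ ¬u) ⊙ (¬u ≡ (w ⇒ v)) = max(0, 0.07 + 0.91 − 1) = max(0, -0.02) = 0.00
¬(¬¬(w ⊙ ¬u) ⊙ (¬u ≡ (w ⇒ v))) = 1 − 0.00 = 1.00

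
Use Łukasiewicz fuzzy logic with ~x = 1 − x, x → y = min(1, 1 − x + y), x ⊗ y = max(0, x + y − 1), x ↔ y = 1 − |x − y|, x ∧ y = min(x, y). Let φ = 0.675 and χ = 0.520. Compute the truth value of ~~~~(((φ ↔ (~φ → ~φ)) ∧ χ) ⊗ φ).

~φ = 1 − 0.675 = 0.325
~φ → ~φ = min(1, 1 − 0.325 + 0.325) = min(1, 1.000) = 1.000
φ ↔ (~φ → ~φ) = 1 − |0.675 − 1.000| = 1 − 0.325 = 0.675
(φ ↔ (~φ → ~φ)) ∧ χ = min(0.675, 0.520) = 0.520
((φ ↔ (~φ → ~φ)) ∧ χ) ⊗ φ = max(0, 0.520 + 0.675 − 1) = max(0, 0.195) = 0.195
~(((φ ↔ (~φ → ~φ)) ∧ χ) ⊗ φ) = 1 − 0.195 = 0.805
~~(((φ ↔ (~φ → ~φ)) ∧ χ) ⊗ φ) = 1 − 0.805 = 0.195
~~~(((φ ↔ (~φ → ~φ)) ∧ χ) ⊗ φ) = 1 − 0.195 = 0.805
~~~~(((φ ↔ (~φ → ~φ)) ∧ χ) ⊗ φ) = 1 − 0.805 = 0.195

0.195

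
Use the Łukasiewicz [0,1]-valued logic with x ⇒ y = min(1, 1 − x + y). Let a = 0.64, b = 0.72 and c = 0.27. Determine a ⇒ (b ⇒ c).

0.91

b ⇒ c = min(1, 1 − 0.72 + 0.27) = min(1, 0.55) = 0.55
a ⇒ (b ⇒ c) = min(1, 1 − 0.64 + 0.55) = min(1, 0.91) = 0.91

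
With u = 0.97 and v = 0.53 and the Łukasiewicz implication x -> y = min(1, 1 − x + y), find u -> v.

0.56

u -> v = min(1, 1 − 0.97 + 0.53) = min(1, 0.56) = 0.56
For comparison, the Gödel implication (1 if x ≤ y else y) would give 0.53.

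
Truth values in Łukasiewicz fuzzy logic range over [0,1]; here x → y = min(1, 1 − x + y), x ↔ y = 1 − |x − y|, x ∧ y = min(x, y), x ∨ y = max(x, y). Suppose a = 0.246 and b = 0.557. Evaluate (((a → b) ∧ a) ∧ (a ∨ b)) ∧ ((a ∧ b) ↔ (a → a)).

0.246

a → b = min(1, 1 − 0.246 + 0.557) = min(1, 1.311) = 1.000
(a → b) ∧ a = min(1.000, 0.246) = 0.246
a ∨ b = max(0.246, 0.557) = 0.557
((a → b) ∧ a) ∧ (a ∨ b) = min(0.246, 0.557) = 0.246
a ∧ b = min(0.246, 0.557) = 0.246
a → a = min(1, 1 − 0.246 + 0.246) = min(1, 1.000) = 1.000
(a ∧ b) ↔ (a → a) = 1 − |0.246 − 1.000| = 1 − 0.754 = 0.246
(((a → b) ∧ a) ∧ (a ∨ b)) ∧ ((a ∧ b) ↔ (a → a)) = min(0.246, 0.246) = 0.246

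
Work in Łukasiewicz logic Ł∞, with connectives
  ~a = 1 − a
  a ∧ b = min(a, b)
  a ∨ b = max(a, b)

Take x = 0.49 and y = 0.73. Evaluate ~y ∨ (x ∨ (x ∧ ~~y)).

0.49

~y = 1 − 0.73 = 0.27
~~y = 1 − 0.27 = 0.73
x ∧ ~~y = min(0.49, 0.73) = 0.49
x ∨ (x ∧ ~~y) = max(0.49, 0.49) = 0.49
~y ∨ (x ∨ (x ∧ ~~y)) = max(0.27, 0.49) = 0.49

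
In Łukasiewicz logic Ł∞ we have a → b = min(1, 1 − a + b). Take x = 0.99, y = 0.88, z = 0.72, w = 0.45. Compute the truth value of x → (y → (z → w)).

z → w = min(1, 1 − 0.72 + 0.45) = min(1, 0.73) = 0.73
y → (z → w) = min(1, 1 − 0.88 + 0.73) = min(1, 0.85) = 0.85
x → (y → (z → w)) = min(1, 1 − 0.99 + 0.85) = min(1, 0.86) = 0.86

0.86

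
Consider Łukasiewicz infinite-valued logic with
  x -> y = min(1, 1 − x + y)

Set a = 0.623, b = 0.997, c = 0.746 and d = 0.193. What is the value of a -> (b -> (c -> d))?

c -> d = min(1, 1 − 0.746 + 0.193) = min(1, 0.447) = 0.447
b -> (c -> d) = min(1, 1 − 0.997 + 0.447) = min(1, 0.450) = 0.450
a -> (b -> (c -> d)) = min(1, 1 − 0.623 + 0.450) = min(1, 0.827) = 0.827

0.827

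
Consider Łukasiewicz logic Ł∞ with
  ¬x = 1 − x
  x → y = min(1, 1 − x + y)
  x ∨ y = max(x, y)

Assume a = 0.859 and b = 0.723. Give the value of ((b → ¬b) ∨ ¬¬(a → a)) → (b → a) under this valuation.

1.000

¬b = 1 − 0.723 = 0.277
b → ¬b = min(1, 1 − 0.723 + 0.277) = min(1, 0.554) = 0.554
a → a = min(1, 1 − 0.859 + 0.859) = min(1, 1.000) = 1.000
¬(a → a) = 1 − 1.000 = 0.000
¬¬(a → a) = 1 − 0.000 = 1.000
(b → ¬b) ∨ ¬¬(a → a) = max(0.554, 1.000) = 1.000
b → a = min(1, 1 − 0.723 + 0.859) = min(1, 1.136) = 1.000
((b → ¬b) ∨ ¬¬(a → a)) → (b → a) = min(1, 1 − 1.000 + 1.000) = min(1, 1.000) = 1.000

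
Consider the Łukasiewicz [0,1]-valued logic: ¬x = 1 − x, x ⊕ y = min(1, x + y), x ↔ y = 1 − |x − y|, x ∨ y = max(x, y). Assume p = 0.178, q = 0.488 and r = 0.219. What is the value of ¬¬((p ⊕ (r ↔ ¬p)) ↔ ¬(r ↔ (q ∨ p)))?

0.694

¬p = 1 − 0.178 = 0.822
r ↔ ¬p = 1 − |0.219 − 0.822| = 1 − 0.603 = 0.397
p ⊕ (r ↔ ¬p) = min(1, 0.178 + 0.397) = min(1, 0.575) = 0.575
q ∨ p = max(0.488, 0.178) = 0.488
r ↔ (q ∨ p) = 1 − |0.219 − 0.488| = 1 − 0.269 = 0.731
¬(r ↔ (q ∨ p)) = 1 − 0.731 = 0.269
(p ⊕ (r ↔ ¬p)) ↔ ¬(r ↔ (q ∨ p)) = 1 − |0.575 − 0.269| = 1 − 0.306 = 0.694
¬((p ⊕ (r ↔ ¬p)) ↔ ¬(r ↔ (q ∨ p))) = 1 − 0.694 = 0.306
¬¬((p ⊕ (r ↔ ¬p)) ↔ ¬(r ↔ (q ∨ p))) = 1 − 0.306 = 0.694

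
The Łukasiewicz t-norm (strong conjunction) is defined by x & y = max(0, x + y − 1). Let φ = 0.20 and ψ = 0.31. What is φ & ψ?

φ & ψ = max(0, 0.20 + 0.31 − 1) = max(0, -0.49) = 0.00
For comparison, the Gödel (minimum) t-norm min(x, y) would give 0.20.

0.00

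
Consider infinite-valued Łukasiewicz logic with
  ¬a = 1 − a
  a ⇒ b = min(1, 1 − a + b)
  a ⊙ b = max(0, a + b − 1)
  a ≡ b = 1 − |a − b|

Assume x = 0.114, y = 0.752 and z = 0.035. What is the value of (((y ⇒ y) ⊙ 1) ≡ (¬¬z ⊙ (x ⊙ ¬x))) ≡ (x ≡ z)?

0.079

y ⇒ y = min(1, 1 − 0.752 + 0.752) = min(1, 1.000) = 1.000
(y ⇒ y) ⊙ 1 = max(0, 1.000 + 1.000 − 1) = max(0, 1.000) = 1.000
¬z = 1 − 0.035 = 0.965
¬¬z = 1 − 0.965 = 0.035
¬x = 1 − 0.114 = 0.886
x ⊙ ¬x = max(0, 0.114 + 0.886 − 1) = max(0, 0.000) = 0.000
¬¬z ⊙ (x ⊙ ¬x) = max(0, 0.035 + 0.000 − 1) = max(0, -0.965) = 0.000
((y ⇒ y) ⊙ 1) ≡ (¬¬z ⊙ (x ⊙ ¬x)) = 1 − |1.000 − 0.000| = 1 − 1.000 = 0.000
x ≡ z = 1 − |0.114 − 0.035| = 1 − 0.079 = 0.921
(((y ⇒ y) ⊙ 1) ≡ (¬¬z ⊙ (x ⊙ ¬x))) ≡ (x ≡ z) = 1 − |0.000 − 0.921| = 1 − 0.921 = 0.079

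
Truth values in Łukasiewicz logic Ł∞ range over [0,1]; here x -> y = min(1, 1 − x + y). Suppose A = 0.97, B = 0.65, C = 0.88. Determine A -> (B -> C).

1.00

B -> C = min(1, 1 − 0.65 + 0.88) = min(1, 1.23) = 1.00
A -> (B -> C) = min(1, 1 − 0.97 + 1.00) = min(1, 1.03) = 1.00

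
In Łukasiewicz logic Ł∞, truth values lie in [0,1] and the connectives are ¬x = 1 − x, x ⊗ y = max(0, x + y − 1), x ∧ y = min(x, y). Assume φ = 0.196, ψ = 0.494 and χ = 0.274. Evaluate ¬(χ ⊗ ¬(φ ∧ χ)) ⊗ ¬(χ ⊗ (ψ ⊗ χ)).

φ ∧ χ = min(0.196, 0.274) = 0.196
¬(φ ∧ χ) = 1 − 0.196 = 0.804
χ ⊗ ¬(φ ∧ χ) = max(0, 0.274 + 0.804 − 1) = max(0, 0.078) = 0.078
¬(χ ⊗ ¬(φ ∧ χ)) = 1 − 0.078 = 0.922
ψ ⊗ χ = max(0, 0.494 + 0.274 − 1) = max(0, -0.232) = 0.000
χ ⊗ (ψ ⊗ χ) = max(0, 0.274 + 0.000 − 1) = max(0, -0.726) = 0.000
¬(χ ⊗ (ψ ⊗ χ)) = 1 − 0.000 = 1.000
¬(χ ⊗ ¬(φ ∧ χ)) ⊗ ¬(χ ⊗ (ψ ⊗ χ)) = max(0, 0.922 + 1.000 − 1) = max(0, 0.922) = 0.922

0.922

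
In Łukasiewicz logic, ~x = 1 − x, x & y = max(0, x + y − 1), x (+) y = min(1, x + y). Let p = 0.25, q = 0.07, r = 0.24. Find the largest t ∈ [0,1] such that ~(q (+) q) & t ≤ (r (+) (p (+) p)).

0.88

q (+) q = min(1, 0.07 + 0.07) = min(1, 0.14) = 0.14
~(q (+) q) = 1 − 0.14 = 0.86
So the left factor is ~(q (+) q) = 0.86.
p (+) p = min(1, 0.25 + 0.25) = min(1, 0.50) = 0.50
r (+) (p (+) p) = min(1, 0.24 + 0.50) = min(1, 0.74) = 0.74
So the right-hand bound is r (+) (p (+) p) = 0.74.
The residuum of the Łukasiewicz t-norm gives the supremum: min(1, 1 − 0.86 + 0.74).
1 − 0.86 + 0.74 = 0.88, so t = min(1, 0.88) = 0.88.
Check: 0.86 & 0.88 = max(0, 0.74) = 0.74 ≤ 0.74.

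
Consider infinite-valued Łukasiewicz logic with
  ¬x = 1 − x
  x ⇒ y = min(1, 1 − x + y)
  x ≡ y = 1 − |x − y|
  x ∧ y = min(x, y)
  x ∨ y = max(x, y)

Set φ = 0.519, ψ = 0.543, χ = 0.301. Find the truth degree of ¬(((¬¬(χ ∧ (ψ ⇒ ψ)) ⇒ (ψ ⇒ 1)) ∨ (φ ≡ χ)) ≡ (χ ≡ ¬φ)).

0.180

ψ ⇒ ψ = min(1, 1 − 0.543 + 0.543) = min(1, 1.000) = 1.000
χ ∧ (ψ ⇒ ψ) = min(0.301, 1.000) = 0.301
¬(χ ∧ (ψ ⇒ ψ)) = 1 − 0.301 = 0.699
¬¬(χ ∧ (ψ ⇒ ψ)) = 1 − 0.699 = 0.301
ψ ⇒ 1 = min(1, 1 − 0.543 + 1.000) = min(1, 1.457) = 1.000
¬¬(χ ∧ (ψ ⇒ ψ)) ⇒ (ψ ⇒ 1) = min(1, 1 − 0.301 + 1.000) = min(1, 1.699) = 1.000
φ ≡ χ = 1 − |0.519 − 0.301| = 1 − 0.218 = 0.782
(¬¬(χ ∧ (ψ ⇒ ψ)) ⇒ (ψ ⇒ 1)) ∨ (φ ≡ χ) = max(1.000, 0.782) = 1.000
¬φ = 1 − 0.519 = 0.481
χ ≡ ¬φ = 1 − |0.301 − 0.481| = 1 − 0.180 = 0.820
((¬¬(χ ∧ (ψ ⇒ ψ)) ⇒ (ψ ⇒ 1)) ∨ (φ ≡ χ)) ≡ (χ ≡ ¬φ) = 1 − |1.000 − 0.820| = 1 − 0.180 = 0.820
¬(((¬¬(χ ∧ (ψ ⇒ ψ)) ⇒ (ψ ⇒ 1)) ∨ (φ ≡ χ)) ≡ (χ ≡ ¬φ)) = 1 − 0.820 = 0.180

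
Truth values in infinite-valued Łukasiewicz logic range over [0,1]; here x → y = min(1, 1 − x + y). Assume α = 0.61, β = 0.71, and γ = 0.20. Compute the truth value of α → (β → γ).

0.88

β → γ = min(1, 1 − 0.71 + 0.20) = min(1, 0.49) = 0.49
α → (β → γ) = min(1, 1 − 0.61 + 0.49) = min(1, 0.88) = 0.88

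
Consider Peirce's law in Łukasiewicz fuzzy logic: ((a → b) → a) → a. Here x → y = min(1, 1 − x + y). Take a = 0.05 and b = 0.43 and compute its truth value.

1.00

a → b = min(1, 1 − 0.05 + 0.43) = min(1, 1.38) = 1.00
(a → b) → a = min(1, 1 − 1.00 + 0.05) = min(1, 0.05) = 0.05
((a → b) → a) → a = min(1, 1 − 0.05 + 0.05) = min(1, 1.00) = 1.00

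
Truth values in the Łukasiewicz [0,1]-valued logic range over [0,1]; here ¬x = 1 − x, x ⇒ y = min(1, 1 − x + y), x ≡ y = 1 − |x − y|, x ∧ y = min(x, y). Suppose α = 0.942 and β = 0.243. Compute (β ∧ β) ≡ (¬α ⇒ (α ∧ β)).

β ∧ β = min(0.243, 0.243) = 0.243
¬α = 1 − 0.942 = 0.058
α ∧ β = min(0.942, 0.243) = 0.243
¬α ⇒ (α ∧ β) = min(1, 1 − 0.058 + 0.243) = min(1, 1.185) = 1.000
(β ∧ β) ≡ (¬α ⇒ (α ∧ β)) = 1 − |0.243 − 1.000| = 1 − 0.757 = 0.243

0.243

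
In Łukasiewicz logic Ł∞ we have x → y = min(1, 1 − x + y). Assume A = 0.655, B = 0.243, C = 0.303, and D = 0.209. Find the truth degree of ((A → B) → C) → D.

0.494

A → B = min(1, 1 − 0.655 + 0.243) = min(1, 0.588) = 0.588
(A → B) → C = min(1, 1 − 0.588 + 0.303) = min(1, 0.715) = 0.715
((A → B) → C) → D = min(1, 1 − 0.715 + 0.209) = min(1, 0.494) = 0.494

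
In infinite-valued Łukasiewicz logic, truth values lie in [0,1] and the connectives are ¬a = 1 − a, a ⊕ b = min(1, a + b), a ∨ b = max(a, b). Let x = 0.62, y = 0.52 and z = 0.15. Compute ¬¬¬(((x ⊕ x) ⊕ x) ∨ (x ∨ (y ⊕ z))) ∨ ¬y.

x ⊕ x = min(1, 0.62 + 0.62) = min(1, 1.24) = 1.00
(x ⊕ x) ⊕ x = min(1, 1.00 + 0.62) = min(1, 1.62) = 1.00
y ⊕ z = min(1, 0.52 + 0.15) = min(1, 0.67) = 0.67
x ∨ (y ⊕ z) = max(0.62, 0.67) = 0.67
((x ⊕ x) ⊕ x) ∨ (x ∨ (y ⊕ z)) = max(1.00, 0.67) = 1.00
¬(((x ⊕ x) ⊕ x) ∨ (x ∨ (y ⊕ z))) = 1 − 1.00 = 0.00
¬¬(((x ⊕ x) ⊕ x) ∨ (x ∨ (y ⊕ z))) = 1 − 0.00 = 1.00
¬¬¬(((x ⊕ x) ⊕ x) ∨ (x ∨ (y ⊕ z))) = 1 − 1.00 = 0.00
¬y = 1 − 0.52 = 0.48
¬¬¬(((x ⊕ x) ⊕ x) ∨ (x ∨ (y ⊕ z))) ∨ ¬y = max(0.00, 0.48) = 0.48

0.48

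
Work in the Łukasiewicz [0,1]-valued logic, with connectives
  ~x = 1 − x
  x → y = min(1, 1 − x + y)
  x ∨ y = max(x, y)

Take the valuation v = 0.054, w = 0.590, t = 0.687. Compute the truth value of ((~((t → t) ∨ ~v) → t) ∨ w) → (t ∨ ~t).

t → t = min(1, 1 − 0.687 + 0.687) = min(1, 1.000) = 1.000
~v = 1 − 0.054 = 0.946
(t → t) ∨ ~v = max(1.000, 0.946) = 1.000
~((t → t) ∨ ~v) = 1 − 1.000 = 0.000
~((t → t) ∨ ~v) → t = min(1, 1 − 0.000 + 0.687) = min(1, 1.687) = 1.000
(~((t → t) ∨ ~v) → t) ∨ w = max(1.000, 0.590) = 1.000
~t = 1 − 0.687 = 0.313
t ∨ ~t = max(0.687, 0.313) = 0.687
((~((t → t) ∨ ~v) → t) ∨ w) → (t ∨ ~t) = min(1, 1 − 1.000 + 0.687) = min(1, 0.687) = 0.687

0.687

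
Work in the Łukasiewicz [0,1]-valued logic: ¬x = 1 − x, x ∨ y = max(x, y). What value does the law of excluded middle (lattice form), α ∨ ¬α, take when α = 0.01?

¬α = 1 − 0.01 = 0.99
α ∨ ¬α = max(0.01, 0.99) = 0.99
(The value 0.99 < 1 shows this instance is not satisfied; not a Ł∞-tautology — its value is max(a, 1−a).)

0.99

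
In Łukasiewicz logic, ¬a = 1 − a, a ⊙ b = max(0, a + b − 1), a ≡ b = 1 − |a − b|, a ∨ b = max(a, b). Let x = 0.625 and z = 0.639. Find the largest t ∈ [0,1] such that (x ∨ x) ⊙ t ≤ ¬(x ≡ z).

x ∨ x = max(0.625, 0.625) = 0.625
So the left factor is x ∨ x = 0.625.
x ≡ z = 1 − |0.625 − 0.639| = 1 − 0.014 = 0.986
¬(x ≡ z) = 1 − 0.986 = 0.014
So the right-hand bound is ¬(x ≡ z) = 0.014.
The residuum of the Łukasiewicz t-norm gives the supremum: min(1, 1 − 0.625 + 0.014).
1 − 0.625 + 0.014 = 0.389, so t = min(1, 0.389) = 0.389.
Check: 0.625 ⊙ 0.389 = max(0, 0.014) = 0.014 ≤ 0.014.

0.389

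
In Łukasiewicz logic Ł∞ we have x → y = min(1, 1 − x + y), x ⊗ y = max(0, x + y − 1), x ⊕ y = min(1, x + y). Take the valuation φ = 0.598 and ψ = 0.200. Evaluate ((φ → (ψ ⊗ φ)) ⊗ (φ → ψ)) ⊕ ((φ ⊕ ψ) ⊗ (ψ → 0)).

ψ ⊗ φ = max(0, 0.200 + 0.598 − 1) = max(0, -0.202) = 0.000
φ → (ψ ⊗ φ) = min(1, 1 − 0.598 + 0.000) = min(1, 0.402) = 0.402
φ → ψ = min(1, 1 − 0.598 + 0.200) = min(1, 0.602) = 0.602
(φ → (ψ ⊗ φ)) ⊗ (φ → ψ) = max(0, 0.402 + 0.602 − 1) = max(0, 0.004) = 0.004
φ ⊕ ψ = min(1, 0.598 + 0.200) = min(1, 0.798) = 0.798
ψ → 0 = min(1, 1 − 0.200 + 0.000) = min(1, 0.800) = 0.800
(φ ⊕ ψ) ⊗ (ψ → 0) = max(0, 0.798 + 0.800 − 1) = max(0, 0.598) = 0.598
((φ → (ψ ⊗ φ)) ⊗ (φ → ψ)) ⊕ ((φ ⊕ ψ) ⊗ (ψ → 0)) = min(1, 0.004 + 0.598) = min(1, 0.602) = 0.602

0.602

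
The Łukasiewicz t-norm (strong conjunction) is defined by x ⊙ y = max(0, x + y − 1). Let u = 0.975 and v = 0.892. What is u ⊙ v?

0.867

u ⊙ v = max(0, 0.975 + 0.892 − 1) = max(0, 0.867) = 0.867
For comparison, the Gödel (minimum) t-norm min(x, y) would give 0.892.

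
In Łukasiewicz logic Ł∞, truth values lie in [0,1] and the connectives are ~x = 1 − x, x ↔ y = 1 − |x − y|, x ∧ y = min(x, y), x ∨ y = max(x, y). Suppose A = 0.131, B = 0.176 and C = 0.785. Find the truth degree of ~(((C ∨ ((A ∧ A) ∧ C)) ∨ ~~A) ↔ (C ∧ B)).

0.609

A ∧ A = min(0.131, 0.131) = 0.131
(A ∧ A) ∧ C = min(0.131, 0.785) = 0.131
C ∨ ((A ∧ A) ∧ C) = max(0.785, 0.131) = 0.785
~A = 1 − 0.131 = 0.869
~~A = 1 − 0.869 = 0.131
(C ∨ ((A ∧ A) ∧ C)) ∨ ~~A = max(0.785, 0.131) = 0.785
C ∧ B = min(0.785, 0.176) = 0.176
((C ∨ ((A ∧ A) ∧ C)) ∨ ~~A) ↔ (C ∧ B) = 1 − |0.785 − 0.176| = 1 − 0.609 = 0.391
~(((C ∨ ((A ∧ A) ∧ C)) ∨ ~~A) ↔ (C ∧ B)) = 1 − 0.391 = 0.609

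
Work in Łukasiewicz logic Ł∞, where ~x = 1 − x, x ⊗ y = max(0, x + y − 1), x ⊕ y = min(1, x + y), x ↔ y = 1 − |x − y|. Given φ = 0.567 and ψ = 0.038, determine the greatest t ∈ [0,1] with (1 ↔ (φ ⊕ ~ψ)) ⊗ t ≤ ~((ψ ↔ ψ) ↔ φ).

~ψ = 1 − 0.038 = 0.962
φ ⊕ ~ψ = min(1, 0.567 + 0.962) = min(1, 1.529) = 1.000
1 ↔ (φ ⊕ ~ψ) = 1 − |1.000 − 1.000| = 1 − 0.000 = 1.000
So the left factor is 1 ↔ (φ ⊕ ~ψ) = 1.000.
ψ ↔ ψ = 1 − |0.038 − 0.038| = 1 − 0.000 = 1.000
(ψ ↔ ψ) ↔ φ = 1 − |1.000 − 0.567| = 1 − 0.433 = 0.567
~((ψ ↔ ψ) ↔ φ) = 1 − 0.567 = 0.433
So the right-hand bound is ~((ψ ↔ ψ) ↔ φ) = 0.433.
The residuum of the Łukasiewicz t-norm gives the supremum: min(1, 1 − 1.000 + 0.433).
1 − 1.000 + 0.433 = 0.433, so t = min(1, 0.433) = 0.433.
Check: 1.000 ⊗ 0.433 = max(0, 0.433) = 0.433 ≤ 0.433.

0.433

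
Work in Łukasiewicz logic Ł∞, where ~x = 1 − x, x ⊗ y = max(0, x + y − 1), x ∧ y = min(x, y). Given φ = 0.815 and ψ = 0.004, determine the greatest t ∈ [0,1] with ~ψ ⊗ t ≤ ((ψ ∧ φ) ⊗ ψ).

~ψ = 1 − 0.004 = 0.996
So the left factor is ~ψ = 0.996.
ψ ∧ φ = min(0.004, 0.815) = 0.004
(ψ ∧ φ) ⊗ ψ = max(0, 0.004 + 0.004 − 1) = max(0, -0.992) = 0.000
So the right-hand bound is (ψ ∧ φ) ⊗ ψ = 0.000.
The residuum of the Łukasiewicz t-norm gives the supremum: min(1, 1 − 0.996 + 0.000).
1 − 0.996 + 0.000 = 0.004, so t = min(1, 0.004) = 0.004.
Check: 0.996 ⊗ 0.004 = max(0, 0.000) = 0.000 ≤ 0.000.

0.004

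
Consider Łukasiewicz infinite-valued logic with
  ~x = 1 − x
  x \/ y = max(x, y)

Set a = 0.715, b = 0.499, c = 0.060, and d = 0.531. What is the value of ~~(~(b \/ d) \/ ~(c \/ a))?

0.469

b \/ d = max(0.499, 0.531) = 0.531
~(b \/ d) = 1 − 0.531 = 0.469
c \/ a = max(0.060, 0.715) = 0.715
~(c \/ a) = 1 − 0.715 = 0.285
~(b \/ d) \/ ~(c \/ a) = max(0.469, 0.285) = 0.469
~(~(b \/ d) \/ ~(c \/ a)) = 1 − 0.469 = 0.531
~~(~(b \/ d) \/ ~(c \/ a)) = 1 − 0.531 = 0.469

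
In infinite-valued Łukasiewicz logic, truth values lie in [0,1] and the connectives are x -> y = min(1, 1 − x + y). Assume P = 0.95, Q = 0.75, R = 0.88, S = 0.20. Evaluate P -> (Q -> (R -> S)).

R -> S = min(1, 1 − 0.88 + 0.20) = min(1, 0.32) = 0.32
Q -> (R -> S) = min(1, 1 − 0.75 + 0.32) = min(1, 0.57) = 0.57
P -> (Q -> (R -> S)) = min(1, 1 − 0.95 + 0.57) = min(1, 0.62) = 0.62

0.62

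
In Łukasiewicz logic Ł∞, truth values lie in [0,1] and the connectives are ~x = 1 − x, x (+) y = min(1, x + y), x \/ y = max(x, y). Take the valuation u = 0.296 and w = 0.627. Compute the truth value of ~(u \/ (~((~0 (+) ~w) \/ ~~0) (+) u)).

~0 = 1 − 0.000 = 1.000
~w = 1 − 0.627 = 0.373
~0 (+) ~w = min(1, 1.000 + 0.373) = min(1, 1.373) = 1.000
~~0 = 1 − 1.000 = 0.000
(~0 (+) ~w) \/ ~~0 = max(1.000, 0.000) = 1.000
~((~0 (+) ~w) \/ ~~0) = 1 − 1.000 = 0.000
~((~0 (+) ~w) \/ ~~0) (+) u = min(1, 0.000 + 0.296) = min(1, 0.296) = 0.296
u \/ (~((~0 (+) ~w) \/ ~~0) (+) u) = max(0.296, 0.296) = 0.296
~(u \/ (~((~0 (+) ~w) \/ ~~0) (+) u)) = 1 − 0.296 = 0.704

0.704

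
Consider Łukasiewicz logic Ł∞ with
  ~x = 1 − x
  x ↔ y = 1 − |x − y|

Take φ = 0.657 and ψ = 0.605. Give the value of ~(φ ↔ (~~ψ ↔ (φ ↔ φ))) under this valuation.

0.052

~ψ = 1 − 0.605 = 0.395
~~ψ = 1 − 0.395 = 0.605
φ ↔ φ = 1 − |0.657 − 0.657| = 1 − 0.000 = 1.000
~~ψ ↔ (φ ↔ φ) = 1 − |0.605 − 1.000| = 1 − 0.395 = 0.605
φ ↔ (~~ψ ↔ (φ ↔ φ)) = 1 − |0.657 − 0.605| = 1 − 0.052 = 0.948
~(φ ↔ (~~ψ ↔ (φ ↔ φ))) = 1 − 0.948 = 0.052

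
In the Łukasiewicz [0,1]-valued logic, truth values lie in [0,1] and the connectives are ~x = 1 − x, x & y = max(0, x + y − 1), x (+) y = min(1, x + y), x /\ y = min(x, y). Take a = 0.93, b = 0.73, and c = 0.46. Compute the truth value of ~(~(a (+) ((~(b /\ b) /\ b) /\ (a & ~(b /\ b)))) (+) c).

b /\ b = min(0.73, 0.73) = 0.73
~(b /\ b) = 1 − 0.73 = 0.27
~(b /\ b) /\ b = min(0.27, 0.73) = 0.27
a & ~(b /\ b) = max(0, 0.93 + 0.27 − 1) = max(0, 0.20) = 0.20
(~(b /\ b) /\ b) /\ (a & ~(b /\ b)) = min(0.27, 0.20) = 0.20
a (+) ((~(b /\ b) /\ b) /\ (a & ~(b /\ b))) = min(1, 0.93 + 0.20) = min(1, 1.13) = 1.00
~(a (+) ((~(b /\ b) /\ b) /\ (a & ~(b /\ b)))) = 1 − 1.00 = 0.00
~(a (+) ((~(b /\ b) /\ b) /\ (a & ~(b /\ b)))) (+) c = min(1, 0.00 + 0.46) = min(1, 0.46) = 0.46
~(~(a (+) ((~(b /\ b) /\ b) /\ (a & ~(b /\ b)))) (+) c) = 1 − 0.46 = 0.54

0.54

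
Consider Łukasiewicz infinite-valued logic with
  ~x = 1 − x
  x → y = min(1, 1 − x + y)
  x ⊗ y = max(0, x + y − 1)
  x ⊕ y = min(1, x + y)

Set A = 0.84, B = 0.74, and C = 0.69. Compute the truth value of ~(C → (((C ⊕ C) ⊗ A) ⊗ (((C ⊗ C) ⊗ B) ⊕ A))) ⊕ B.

0.74

C ⊕ C = min(1, 0.69 + 0.69) = min(1, 1.38) = 1.00
(C ⊕ C) ⊗ A = max(0, 1.00 + 0.84 − 1) = max(0, 0.84) = 0.84
C ⊗ C = max(0, 0.69 + 0.69 − 1) = max(0, 0.38) = 0.38
(C ⊗ C) ⊗ B = max(0, 0.38 + 0.74 − 1) = max(0, 0.12) = 0.12
((C ⊗ C) ⊗ B) ⊕ A = min(1, 0.12 + 0.84) = min(1, 0.96) = 0.96
((C ⊕ C) ⊗ A) ⊗ (((C ⊗ C) ⊗ B) ⊕ A) = max(0, 0.84 + 0.96 − 1) = max(0, 0.80) = 0.80
C → (((C ⊕ C) ⊗ A) ⊗ (((C ⊗ C) ⊗ B) ⊕ A)) = min(1, 1 − 0.69 + 0.80) = min(1, 1.11) = 1.00
~(C → (((C ⊕ C) ⊗ A) ⊗ (((C ⊗ C) ⊗ B) ⊕ A))) = 1 − 1.00 = 0.00
~(C → (((C ⊕ C) ⊗ A) ⊗ (((C ⊗ C) ⊗ B) ⊕ A))) ⊕ B = min(1, 0.00 + 0.74) = min(1, 0.74) = 0.74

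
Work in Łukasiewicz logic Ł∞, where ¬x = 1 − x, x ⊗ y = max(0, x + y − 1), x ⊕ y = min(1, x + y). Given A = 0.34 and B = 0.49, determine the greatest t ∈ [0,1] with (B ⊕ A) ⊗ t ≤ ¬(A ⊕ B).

0.34

B ⊕ A = min(1, 0.49 + 0.34) = min(1, 0.83) = 0.83
So the left factor is B ⊕ A = 0.83.
A ⊕ B = min(1, 0.34 + 0.49) = min(1, 0.83) = 0.83
¬(A ⊕ B) = 1 − 0.83 = 0.17
So the right-hand bound is ¬(A ⊕ B) = 0.17.
The residuum of the Łukasiewicz t-norm gives the supremum: min(1, 1 − 0.83 + 0.17).
1 − 0.83 + 0.17 = 0.34, so t = min(1, 0.34) = 0.34.
Check: 0.83 ⊗ 0.34 = max(0, 0.17) = 0.17 ≤ 0.17.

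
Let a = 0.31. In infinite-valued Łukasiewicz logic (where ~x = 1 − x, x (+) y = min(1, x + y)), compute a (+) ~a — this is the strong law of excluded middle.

~a = 1 − 0.31 = 0.69
a (+) ~a = min(1, 0.31 + 0.69) = min(1, 1.00) = 1.00
(As expected: always 1 in Ł∞ since a ⊕ (1−a) = 1.)

1.00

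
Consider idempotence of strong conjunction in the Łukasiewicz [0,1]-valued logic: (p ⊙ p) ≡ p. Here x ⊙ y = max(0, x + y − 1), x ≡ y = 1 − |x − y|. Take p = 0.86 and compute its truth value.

0.86

p ⊙ p = max(0, 0.86 + 0.86 − 1) = max(0, 0.72) = 0.72
(p ⊙ p) ≡ p = 1 − |0.72 − 0.86| = 1 − 0.14 = 0.86
(The value 0.86 < 1 shows this instance is not satisfied; fails in Ł∞ since a ⊗ a = max(0, 2a−1) ≠ a in general.)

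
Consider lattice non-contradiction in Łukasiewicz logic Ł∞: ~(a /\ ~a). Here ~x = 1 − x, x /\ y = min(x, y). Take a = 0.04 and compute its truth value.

~a = 1 − 0.04 = 0.96
a /\ ~a = min(0.04, 0.96) = 0.04
~(a /\ ~a) = 1 − 0.04 = 0.96
(The value 0.96 < 1 shows this instance is not satisfied; not a Ł∞-tautology — its value is 1 − min(a, 1−a).)

0.96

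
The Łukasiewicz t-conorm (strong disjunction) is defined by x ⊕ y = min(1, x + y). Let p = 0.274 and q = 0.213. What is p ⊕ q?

0.487

p ⊕ q = min(1, 0.274 + 0.213) = min(1, 0.487) = 0.487
For comparison, the Gödel t-conorm max(x, y) would give 0.274.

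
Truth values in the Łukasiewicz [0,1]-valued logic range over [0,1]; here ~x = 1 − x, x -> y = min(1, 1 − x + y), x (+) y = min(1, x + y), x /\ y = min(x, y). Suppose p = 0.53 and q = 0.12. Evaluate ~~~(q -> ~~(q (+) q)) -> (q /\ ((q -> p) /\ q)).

1.00

q (+) q = min(1, 0.12 + 0.12) = min(1, 0.24) = 0.24
~(q (+) q) = 1 − 0.24 = 0.76
~~(q (+) q) = 1 − 0.76 = 0.24
q -> ~~(q (+) q) = min(1, 1 − 0.12 + 0.24) = min(1, 1.12) = 1.00
~(q -> ~~(q (+) q)) = 1 − 1.00 = 0.00
~~(q -> ~~(q (+) q)) = 1 − 0.00 = 1.00
~~~(q -> ~~(q (+) q)) = 1 − 1.00 = 0.00
q -> p = min(1, 1 − 0.12 + 0.53) = min(1, 1.41) = 1.00
(q -> p) /\ q = min(1.00, 0.12) = 0.12
q /\ ((q -> p) /\ q) = min(0.12, 0.12) = 0.12
~~~(q -> ~~(q (+) q)) -> (q /\ ((q -> p) /\ q)) = min(1, 1 − 0.00 + 0.12) = min(1, 1.12) = 1.00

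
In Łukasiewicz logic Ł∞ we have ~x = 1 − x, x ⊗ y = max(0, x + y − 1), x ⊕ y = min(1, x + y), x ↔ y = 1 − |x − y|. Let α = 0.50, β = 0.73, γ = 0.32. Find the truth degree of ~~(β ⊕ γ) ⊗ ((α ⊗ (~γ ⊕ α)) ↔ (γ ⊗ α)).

0.50

β ⊕ γ = min(1, 0.73 + 0.32) = min(1, 1.05) = 1.00
~(β ⊕ γ) = 1 − 1.00 = 0.00
~~(β ⊕ γ) = 1 − 0.00 = 1.00
~γ = 1 − 0.32 = 0.68
~γ ⊕ α = min(1, 0.68 + 0.50) = min(1, 1.18) = 1.00
α ⊗ (~γ ⊕ α) = max(0, 0.50 + 1.00 − 1) = max(0, 0.50) = 0.50
γ ⊗ α = max(0, 0.32 + 0.50 − 1) = max(0, -0.18) = 0.00
(α ⊗ (~γ ⊕ α)) ↔ (γ ⊗ α) = 1 − |0.50 − 0.00| = 1 − 0.50 = 0.50
~~(β ⊕ γ) ⊗ ((α ⊗ (~γ ⊕ α)) ↔ (γ ⊗ α)) = max(0, 1.00 + 0.50 − 1) = max(0, 0.50) = 0.50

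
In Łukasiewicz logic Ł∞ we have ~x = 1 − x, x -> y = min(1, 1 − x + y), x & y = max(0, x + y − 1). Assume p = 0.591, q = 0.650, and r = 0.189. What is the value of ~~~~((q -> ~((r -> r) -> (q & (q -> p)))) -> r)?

r -> r = min(1, 1 − 0.189 + 0.189) = min(1, 1.000) = 1.000
q -> p = min(1, 1 − 0.650 + 0.591) = min(1, 0.941) = 0.941
q & (q -> p) = max(0, 0.650 + 0.941 − 1) = max(0, 0.591) = 0.591
(r -> r) -> (q & (q -> p)) = min(1, 1 − 1.000 + 0.591) = min(1, 0.591) = 0.591
~((r -> r) -> (q & (q -> p))) = 1 − 0.591 = 0.409
q -> ~((r -> r) -> (q & (q -> p))) = min(1, 1 − 0.650 + 0.409) = min(1, 0.759) = 0.759
(q -> ~((r -> r) -> (q & (q -> p)))) -> r = min(1, 1 − 0.759 + 0.189) = min(1, 0.430) = 0.430
~((q -> ~((r -> r) -> (q & (q -> p)))) -> r) = 1 − 0.430 = 0.570
~~((q -> ~((r -> r) -> (q & (q -> p)))) -> r) = 1 − 0.570 = 0.430
~~~((q -> ~((r -> r) -> (q & (q -> p)))) -> r) = 1 − 0.430 = 0.570
~~~~((q -> ~((r -> r) -> (q & (q -> p)))) -> r) = 1 − 0.570 = 0.430

0.430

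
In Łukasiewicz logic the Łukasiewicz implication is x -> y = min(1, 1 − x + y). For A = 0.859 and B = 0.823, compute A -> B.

0.964

A -> B = min(1, 1 − 0.859 + 0.823) = min(1, 0.964) = 0.964
For comparison, the Gödel implication (1 if x ≤ y else y) would give 0.823.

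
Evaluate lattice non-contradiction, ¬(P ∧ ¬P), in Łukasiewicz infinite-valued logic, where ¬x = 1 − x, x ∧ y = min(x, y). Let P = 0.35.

¬P = 1 − 0.35 = 0.65
P ∧ ¬P = min(0.35, 0.65) = 0.35
¬(P ∧ ¬P) = 1 − 0.35 = 0.65
(The value 0.65 < 1 shows this instance is not satisfied; not a Ł∞-tautology — its value is 1 − min(a, 1−a).)

0.65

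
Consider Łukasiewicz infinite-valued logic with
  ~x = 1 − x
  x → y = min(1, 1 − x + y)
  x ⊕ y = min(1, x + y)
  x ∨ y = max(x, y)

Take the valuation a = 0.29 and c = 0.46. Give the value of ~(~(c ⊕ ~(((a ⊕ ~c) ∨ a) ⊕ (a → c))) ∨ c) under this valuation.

0.46

~c = 1 − 0.46 = 0.54
a ⊕ ~c = min(1, 0.29 + 0.54) = min(1, 0.83) = 0.83
(a ⊕ ~c) ∨ a = max(0.83, 0.29) = 0.83
a → c = min(1, 1 − 0.29 + 0.46) = min(1, 1.17) = 1.00
((a ⊕ ~c) ∨ a) ⊕ (a → c) = min(1, 0.83 + 1.00) = min(1, 1.83) = 1.00
~(((a ⊕ ~c) ∨ a) ⊕ (a → c)) = 1 − 1.00 = 0.00
c ⊕ ~(((a ⊕ ~c) ∨ a) ⊕ (a → c)) = min(1, 0.46 + 0.00) = min(1, 0.46) = 0.46
~(c ⊕ ~(((a ⊕ ~c) ∨ a) ⊕ (a → c))) = 1 − 0.46 = 0.54
~(c ⊕ ~(((a ⊕ ~c) ∨ a) ⊕ (a → c))) ∨ c = max(0.54, 0.46) = 0.54
~(~(c ⊕ ~(((a ⊕ ~c) ∨ a) ⊕ (a → c))) ∨ c) = 1 − 0.54 = 0.46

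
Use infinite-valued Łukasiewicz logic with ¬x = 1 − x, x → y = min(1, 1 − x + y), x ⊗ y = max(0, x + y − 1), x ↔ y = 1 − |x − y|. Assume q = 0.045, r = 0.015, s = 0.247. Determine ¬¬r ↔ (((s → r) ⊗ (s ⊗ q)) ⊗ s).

0.985

¬r = 1 − 0.015 = 0.985
¬¬r = 1 − 0.985 = 0.015
s → r = min(1, 1 − 0.247 + 0.015) = min(1, 0.768) = 0.768
s ⊗ q = max(0, 0.247 + 0.045 − 1) = max(0, -0.708) = 0.000
(s → r) ⊗ (s ⊗ q) = max(0, 0.768 + 0.000 − 1) = max(0, -0.232) = 0.000
((s → r) ⊗ (s ⊗ q)) ⊗ s = max(0, 0.000 + 0.247 − 1) = max(0, -0.753) = 0.000
¬¬r ↔ (((s → r) ⊗ (s ⊗ q)) ⊗ s) = 1 − |0.015 − 0.000| = 1 − 0.015 = 0.985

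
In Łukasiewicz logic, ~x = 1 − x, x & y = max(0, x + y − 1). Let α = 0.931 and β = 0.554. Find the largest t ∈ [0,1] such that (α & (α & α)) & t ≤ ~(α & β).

0.722

α & α = max(0, 0.931 + 0.931 − 1) = max(0, 0.862) = 0.862
α & (α & α) = max(0, 0.931 + 0.862 − 1) = max(0, 0.793) = 0.793
So the left factor is α & (α & α) = 0.793.
α & β = max(0, 0.931 + 0.554 − 1) = max(0, 0.485) = 0.485
~(α & β) = 1 − 0.485 = 0.515
So the right-hand bound is ~(α & β) = 0.515.
The residuum of the Łukasiewicz t-norm gives the supremum: min(1, 1 − 0.793 + 0.515).
1 − 0.793 + 0.515 = 0.722, so t = min(1, 0.722) = 0.722.
Check: 0.793 & 0.722 = max(0, 0.515) = 0.515 ≤ 0.515.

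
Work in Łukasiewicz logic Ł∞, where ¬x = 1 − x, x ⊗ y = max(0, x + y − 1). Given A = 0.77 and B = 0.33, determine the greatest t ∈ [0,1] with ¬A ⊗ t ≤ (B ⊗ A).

0.87

¬A = 1 − 0.77 = 0.23
So the left factor is ¬A = 0.23.
B ⊗ A = max(0, 0.33 + 0.77 − 1) = max(0, 0.10) = 0.10
So the right-hand bound is B ⊗ A = 0.10.
The residuum of the Łukasiewicz t-norm gives the supremum: min(1, 1 − 0.23 + 0.10).
1 − 0.23 + 0.10 = 0.87, so t = min(1, 0.87) = 0.87.
Check: 0.23 ⊗ 0.87 = max(0, 0.10) = 0.10 ≤ 0.10.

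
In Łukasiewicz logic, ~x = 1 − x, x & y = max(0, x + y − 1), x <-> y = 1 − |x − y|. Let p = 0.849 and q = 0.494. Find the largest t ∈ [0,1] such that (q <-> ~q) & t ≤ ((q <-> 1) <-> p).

~q = 1 − 0.494 = 0.506
q <-> ~q = 1 − |0.494 − 0.506| = 1 − 0.012 = 0.988
So the left factor is q <-> ~q = 0.988.
q <-> 1 = 1 − |0.494 − 1.000| = 1 − 0.506 = 0.494
(q <-> 1) <-> p = 1 − |0.494 − 0.849| = 1 − 0.355 = 0.645
So the right-hand bound is (q <-> 1) <-> p = 0.645.
The residuum of the Łukasiewicz t-norm gives the supremum: min(1, 1 − 0.988 + 0.645).
1 − 0.988 + 0.645 = 0.657, so t = min(1, 0.657) = 0.657.
Check: 0.988 & 0.657 = max(0, 0.645) = 0.645 ≤ 0.645.

0.657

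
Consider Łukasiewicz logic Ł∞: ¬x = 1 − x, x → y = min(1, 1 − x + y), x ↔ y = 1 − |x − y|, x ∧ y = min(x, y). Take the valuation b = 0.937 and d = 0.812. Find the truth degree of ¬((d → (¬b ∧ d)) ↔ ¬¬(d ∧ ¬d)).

0.063

¬b = 1 − 0.937 = 0.063
¬b ∧ d = min(0.063, 0.812) = 0.063
d → (¬b ∧ d) = min(1, 1 − 0.812 + 0.063) = min(1, 0.251) = 0.251
¬d = 1 − 0.812 = 0.188
d ∧ ¬d = min(0.812, 0.188) = 0.188
¬(d ∧ ¬d) = 1 − 0.188 = 0.812
¬¬(d ∧ ¬d) = 1 − 0.812 = 0.188
(d → (¬b ∧ d)) ↔ ¬¬(d ∧ ¬d) = 1 − |0.251 − 0.188| = 1 − 0.063 = 0.937
¬((d → (¬b ∧ d)) ↔ ¬¬(d ∧ ¬d)) = 1 − 0.937 = 0.063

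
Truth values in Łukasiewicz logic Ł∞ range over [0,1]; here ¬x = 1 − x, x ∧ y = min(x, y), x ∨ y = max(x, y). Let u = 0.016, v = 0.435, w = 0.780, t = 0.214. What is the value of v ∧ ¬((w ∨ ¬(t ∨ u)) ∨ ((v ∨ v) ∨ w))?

t ∨ u = max(0.214, 0.016) = 0.214
¬(t ∨ u) = 1 − 0.214 = 0.786
w ∨ ¬(t ∨ u) = max(0.780, 0.786) = 0.786
v ∨ v = max(0.435, 0.435) = 0.435
(v ∨ v) ∨ w = max(0.435, 0.780) = 0.780
(w ∨ ¬(t ∨ u)) ∨ ((v ∨ v) ∨ w) = max(0.786, 0.780) = 0.786
¬((w ∨ ¬(t ∨ u)) ∨ ((v ∨ v) ∨ w)) = 1 − 0.786 = 0.214
v ∧ ¬((w ∨ ¬(t ∨ u)) ∨ ((v ∨ v) ∨ w)) = min(0.435, 0.214) = 0.214

0.214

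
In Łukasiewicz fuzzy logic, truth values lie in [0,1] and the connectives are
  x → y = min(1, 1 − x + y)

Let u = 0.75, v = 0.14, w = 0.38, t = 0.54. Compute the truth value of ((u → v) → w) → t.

0.55

u → v = min(1, 1 − 0.75 + 0.14) = min(1, 0.39) = 0.39
(u → v) → w = min(1, 1 − 0.39 + 0.38) = min(1, 0.99) = 0.99
((u → v) → w) → t = min(1, 1 − 0.99 + 0.54) = min(1, 0.55) = 0.55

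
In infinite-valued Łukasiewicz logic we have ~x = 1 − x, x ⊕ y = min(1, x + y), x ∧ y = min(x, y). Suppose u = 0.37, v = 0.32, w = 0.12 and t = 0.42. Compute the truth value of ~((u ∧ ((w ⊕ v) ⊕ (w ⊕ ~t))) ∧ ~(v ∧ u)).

0.63

w ⊕ v = min(1, 0.12 + 0.32) = min(1, 0.44) = 0.44
~t = 1 − 0.42 = 0.58
w ⊕ ~t = min(1, 0.12 + 0.58) = min(1, 0.70) = 0.70
(w ⊕ v) ⊕ (w ⊕ ~t) = min(1, 0.44 + 0.70) = min(1, 1.14) = 1.00
u ∧ ((w ⊕ v) ⊕ (w ⊕ ~t)) = min(0.37, 1.00) = 0.37
v ∧ u = min(0.32, 0.37) = 0.32
~(v ∧ u) = 1 − 0.32 = 0.68
(u ∧ ((w ⊕ v) ⊕ (w ⊕ ~t))) ∧ ~(v ∧ u) = min(0.37, 0.68) = 0.37
~((u ∧ ((w ⊕ v) ⊕ (w ⊕ ~t))) ∧ ~(v ∧ u)) = 1 − 0.37 = 0.63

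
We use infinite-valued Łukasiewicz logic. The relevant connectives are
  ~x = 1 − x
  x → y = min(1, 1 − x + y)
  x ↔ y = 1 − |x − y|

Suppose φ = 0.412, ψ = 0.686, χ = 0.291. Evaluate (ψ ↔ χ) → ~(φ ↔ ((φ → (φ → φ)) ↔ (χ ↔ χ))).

ψ ↔ χ = 1 − |0.686 − 0.291| = 1 − 0.395 = 0.605
φ → φ = min(1, 1 − 0.412 + 0.412) = min(1, 1.000) = 1.000
φ → (φ → φ) = min(1, 1 − 0.412 + 1.000) = min(1, 1.588) = 1.000
χ ↔ χ = 1 − |0.291 − 0.291| = 1 − 0.000 = 1.000
(φ → (φ → φ)) ↔ (χ ↔ χ) = 1 − |1.000 − 1.000| = 1 − 0.000 = 1.000
φ ↔ ((φ → (φ → φ)) ↔ (χ ↔ χ)) = 1 − |0.412 − 1.000| = 1 − 0.588 = 0.412
~(φ ↔ ((φ → (φ → φ)) ↔ (χ ↔ χ))) = 1 − 0.412 = 0.588
(ψ ↔ χ) → ~(φ ↔ ((φ → (φ → φ)) ↔ (χ ↔ χ))) = min(1, 1 − 0.605 + 0.588) = min(1, 0.983) = 0.983

0.983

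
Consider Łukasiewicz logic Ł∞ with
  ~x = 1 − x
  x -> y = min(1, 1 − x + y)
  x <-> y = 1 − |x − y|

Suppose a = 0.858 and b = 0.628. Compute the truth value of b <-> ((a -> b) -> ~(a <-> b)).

a -> b = min(1, 1 − 0.858 + 0.628) = min(1, 0.770) = 0.770
a <-> b = 1 − |0.858 − 0.628| = 1 − 0.230 = 0.770
~(a <-> b) = 1 − 0.770 = 0.230
(a -> b) -> ~(a <-> b) = min(1, 1 − 0.770 + 0.230) = min(1, 0.460) = 0.460
b <-> ((a -> b) -> ~(a <-> b)) = 1 − |0.628 − 0.460| = 1 − 0.168 = 0.832

0.832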